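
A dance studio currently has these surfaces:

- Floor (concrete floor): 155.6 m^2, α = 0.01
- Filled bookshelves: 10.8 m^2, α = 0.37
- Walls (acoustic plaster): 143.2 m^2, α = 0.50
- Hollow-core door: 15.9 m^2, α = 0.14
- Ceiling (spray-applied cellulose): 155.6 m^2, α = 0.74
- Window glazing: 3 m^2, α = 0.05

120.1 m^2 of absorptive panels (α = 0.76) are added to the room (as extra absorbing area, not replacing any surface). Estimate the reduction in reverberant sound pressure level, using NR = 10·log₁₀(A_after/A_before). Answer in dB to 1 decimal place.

1.7 dB

Total absorption A_before = 155.6×0.01 + 10.8×0.37 + 143.2×0.50 + 15.9×0.14 + 155.6×0.74 + 3×0.05
  = 1.556 + 3.996 + 71.600 + 2.226 + 115.144 + 0.150 = 194.672 m^2 sabins.
Treatment contributes 120.1·0.76 = 91.276 sabins.
New total A_after = 285.948 sabins.
Reduction = 10 log₁₀(A_after/A_before) = 10 log₁₀(1.4689) = 1.7 dB.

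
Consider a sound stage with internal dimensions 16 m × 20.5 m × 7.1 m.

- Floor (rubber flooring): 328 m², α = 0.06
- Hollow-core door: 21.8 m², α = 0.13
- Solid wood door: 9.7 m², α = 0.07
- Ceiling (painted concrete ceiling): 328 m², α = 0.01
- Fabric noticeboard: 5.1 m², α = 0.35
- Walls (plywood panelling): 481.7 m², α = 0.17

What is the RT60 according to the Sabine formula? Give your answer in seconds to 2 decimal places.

3.40 s

A = Σ Sᵢαᵢ = 328*0.06 + 21.8*0.13 + 9.7*0.07 + 328*0.01 + 5.1*0.35 + 481.7*0.17 = 110.147 sabins.
Room volume: 2328.8 m³.
T = 0.161 V/A = 0.161·2328.8/110.147 = 3.40 s.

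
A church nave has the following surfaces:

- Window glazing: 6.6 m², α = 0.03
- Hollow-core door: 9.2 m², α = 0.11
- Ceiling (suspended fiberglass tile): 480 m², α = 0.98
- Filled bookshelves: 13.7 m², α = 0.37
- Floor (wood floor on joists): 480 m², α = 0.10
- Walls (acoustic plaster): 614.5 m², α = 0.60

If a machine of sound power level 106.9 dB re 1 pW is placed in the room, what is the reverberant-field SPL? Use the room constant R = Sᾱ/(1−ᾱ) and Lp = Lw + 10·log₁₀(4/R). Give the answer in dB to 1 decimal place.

79.9 dB

Σ(Sᵢαᵢ) = 6.6·0.03 + 9.2·0.11 + 480·0.98 + 13.7·0.37 + 480·0.10 + 614.5·0.60 = 893.379; total area S = 1604.0 m².
ᾱ = 0.5570, so room constant R = A/(1−ᾱ) = 2016.657 m².
Lp = Lw + 10 log₁₀(4/R) = 106.9 -27.03 = 79.9 dB.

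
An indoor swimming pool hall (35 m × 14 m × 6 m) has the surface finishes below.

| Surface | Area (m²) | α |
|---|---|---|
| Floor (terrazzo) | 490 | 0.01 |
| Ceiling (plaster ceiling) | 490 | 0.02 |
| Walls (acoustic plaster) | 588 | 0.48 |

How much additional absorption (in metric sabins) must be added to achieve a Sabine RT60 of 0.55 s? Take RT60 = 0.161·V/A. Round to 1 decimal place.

Summing Sᵢαᵢ: 4.900 + 9.800 + 282.240 → A₁ = 296.940 sabins.
Target A₂ = 0.161·2940/0.55 = 860.618 sabins (V = 2940 m³).
ΔA = A₂ − A₁ = 860.618 − 296.940 = 563.7 sabins.

563.7 sabins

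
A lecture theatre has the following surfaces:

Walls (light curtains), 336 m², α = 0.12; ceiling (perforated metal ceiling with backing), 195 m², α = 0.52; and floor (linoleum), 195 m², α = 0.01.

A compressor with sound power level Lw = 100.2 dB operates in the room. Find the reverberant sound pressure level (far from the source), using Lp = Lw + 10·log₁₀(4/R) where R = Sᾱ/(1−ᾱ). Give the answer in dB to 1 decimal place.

83.7 dB

Σ(Sᵢαᵢ) = 336×0.12 + 195×0.52 + 195×0.01 = 143.670; total area S = 726.0 m².
ᾱ = 143.670/726.0 = 0.1979; R = Sᾱ/(1−ᾱ) = 143.670/(1−0.1979) = 179.117 m².
Lp = Lw + 10 log₁₀(4/R) = 100.2 -16.51 = 83.7 dB.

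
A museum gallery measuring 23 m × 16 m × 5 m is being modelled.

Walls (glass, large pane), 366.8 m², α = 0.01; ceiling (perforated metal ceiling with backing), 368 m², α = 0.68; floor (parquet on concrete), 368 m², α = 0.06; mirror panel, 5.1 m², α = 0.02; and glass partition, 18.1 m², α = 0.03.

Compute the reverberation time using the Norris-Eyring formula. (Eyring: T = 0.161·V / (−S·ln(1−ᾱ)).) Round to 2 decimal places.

0.93 s

S = Σ Sᵢ = 1126.0 m².
Σ(Sᵢαᵢ) = 366.8·0.01 + 368·0.68 + 368·0.06 + 5.1·0.02 + 18.1·0.03 = 276.633.
ᾱ = 276.633 / 1126.0 = 0.2457.
Eyring denominator: −S ln(1−ᾱ) = 317.493.
V = 23 × 16 × 5 = 1840 m³.
RT60 = 0.161 × 1840 / 317.493 = 0.93 s.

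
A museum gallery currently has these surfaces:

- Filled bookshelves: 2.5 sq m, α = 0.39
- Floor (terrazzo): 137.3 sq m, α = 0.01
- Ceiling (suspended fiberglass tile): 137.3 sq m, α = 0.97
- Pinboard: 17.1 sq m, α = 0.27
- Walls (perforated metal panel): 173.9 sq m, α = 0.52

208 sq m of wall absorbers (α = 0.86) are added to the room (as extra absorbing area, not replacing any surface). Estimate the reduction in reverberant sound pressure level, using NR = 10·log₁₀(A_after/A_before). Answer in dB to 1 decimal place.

Total absorption A_before = 2.5·0.39 + 137.3·0.01 + 137.3·0.97 + 17.1·0.27 + 173.9·0.52
  = 0.975 + 1.373 + 133.181 + 4.617 + 90.428 = 230.574 sq m sabins.
Added absorption = 208 × 0.86 = 178.880 sabins.
New total A_after = 409.454 sabins.
Reduction = 10 log₁₀(A_after/A_before) = 10 log₁₀(1.7758) = 2.5 dB.

2.5 dB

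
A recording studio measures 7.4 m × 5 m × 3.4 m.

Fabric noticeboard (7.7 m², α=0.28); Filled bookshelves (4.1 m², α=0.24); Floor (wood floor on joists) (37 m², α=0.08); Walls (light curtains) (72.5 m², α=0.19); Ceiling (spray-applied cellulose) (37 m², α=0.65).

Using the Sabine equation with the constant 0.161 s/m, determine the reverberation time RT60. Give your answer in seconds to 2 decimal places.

Total absorption A = 7.7×0.28 + 4.1×0.24 + 37×0.08 + 72.5×0.19 + 37×0.65
  = 2.156 + 0.984 + 2.960 + 13.775 + 24.050 = 43.925 m² sabins.
Volume V = 7.4 × 5 × 3.4 = 125.8 m³.
Sabine: RT60 = 0.161 × 125.8 / 43.925 = 0.46 s.

0.46 s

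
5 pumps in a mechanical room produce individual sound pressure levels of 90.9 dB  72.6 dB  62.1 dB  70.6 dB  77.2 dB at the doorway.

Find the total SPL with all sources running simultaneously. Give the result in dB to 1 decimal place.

91.2 dB

Sum in the linear (power) domain: Σ 10^(Lᵢ/10) = 10^(90.9/10) + 10^(72.6/10) + 10^(62.1/10) + 10^(70.6/10) + 10^(77.2/10) = 1.314e+09.
Combined level = 10 log₁₀(1.314e+09) = 91.2 dB.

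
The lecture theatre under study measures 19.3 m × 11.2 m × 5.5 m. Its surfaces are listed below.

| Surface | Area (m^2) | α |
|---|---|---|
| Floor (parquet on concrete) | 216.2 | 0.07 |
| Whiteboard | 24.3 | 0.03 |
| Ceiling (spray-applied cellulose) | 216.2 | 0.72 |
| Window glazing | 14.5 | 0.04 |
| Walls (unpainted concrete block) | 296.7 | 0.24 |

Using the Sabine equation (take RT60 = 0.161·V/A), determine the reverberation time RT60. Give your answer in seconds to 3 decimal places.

0.787 s

Total absorption A = 216.2×0.07 + 24.3×0.03 + 216.2×0.72 + 14.5×0.04 + 296.7×0.24
  = 15.134 + 0.729 + 155.664 + 0.580 + 71.208 = 243.315 m^2 sabins.
Room volume: 1188.88 m³.
RT60 = 0.161 · V / A = 0.161 × 1188.88 / 243.315 = 0.787 s.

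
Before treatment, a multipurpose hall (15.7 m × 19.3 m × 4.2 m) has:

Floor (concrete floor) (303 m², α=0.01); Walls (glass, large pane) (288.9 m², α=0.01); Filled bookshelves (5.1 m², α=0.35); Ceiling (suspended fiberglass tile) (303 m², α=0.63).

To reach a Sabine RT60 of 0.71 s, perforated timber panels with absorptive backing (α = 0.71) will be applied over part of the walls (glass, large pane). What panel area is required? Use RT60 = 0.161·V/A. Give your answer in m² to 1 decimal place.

Total absorption A₁ = 303·0.01 + 288.9·0.01 + 5.1·0.35 + 303·0.63
  = 3.030 + 2.889 + 1.785 + 190.890 = 198.594 m² sabins.
V = 1272.642 m³. Target absorption A₂ = 0.161 × 1272.642 / 0.71 = 288.585 sabins.
Absorption to add: 288.585 − 198.594 = 89.991 sabins.
Each m² of panel replacing the walls (glass, large pane) adds (0.71 − 0.01) = 0.70 sabins.
Panel area = 89.991 / 0.70 = 128.6 m².

128.6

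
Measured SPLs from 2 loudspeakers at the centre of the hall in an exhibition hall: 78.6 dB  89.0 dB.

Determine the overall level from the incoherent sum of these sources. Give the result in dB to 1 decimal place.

89.4 dB

Sum in the linear (power) domain: Σ 10^(Lᵢ/10) = 10^(78.6/10) + 10^(89.0/10) = 8.668e+08.
L_total = 10·log₁₀(8.668e+08) = 89.4 dB.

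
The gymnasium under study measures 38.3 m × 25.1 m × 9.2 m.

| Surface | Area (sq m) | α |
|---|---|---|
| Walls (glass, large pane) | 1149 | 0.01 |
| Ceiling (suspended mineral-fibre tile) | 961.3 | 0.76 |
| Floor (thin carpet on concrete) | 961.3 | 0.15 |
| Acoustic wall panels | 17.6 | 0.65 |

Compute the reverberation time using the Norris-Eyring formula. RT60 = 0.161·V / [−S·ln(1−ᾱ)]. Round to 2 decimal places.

S = Σ Sᵢ = 3089.2 sq m.
Σ(Sᵢαᵢ) = 1149·0.01 + 961.3·0.76 + 961.3·0.15 + 17.6·0.65 = 897.713.
Mean coefficient ᾱ = A/S = 0.2906.
Eyring denominator: −S ln(1−ᾱ) = 1060.633.
V = 38.3 × 25.1 × 9.2 = 8844.236 m³.
RT60 = 0.161 × 8844.236 / 1060.633 = 1.34 s.

1.34 s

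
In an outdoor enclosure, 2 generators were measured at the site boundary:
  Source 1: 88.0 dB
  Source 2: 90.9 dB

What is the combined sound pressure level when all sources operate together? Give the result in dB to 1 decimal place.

Converting to relative power and adding: 10^(88.0/10) + 10^(90.9/10) = 1.861e+09.
Back to dB: 10·log₁₀ Σ = 92.7 dB.

92.7 dB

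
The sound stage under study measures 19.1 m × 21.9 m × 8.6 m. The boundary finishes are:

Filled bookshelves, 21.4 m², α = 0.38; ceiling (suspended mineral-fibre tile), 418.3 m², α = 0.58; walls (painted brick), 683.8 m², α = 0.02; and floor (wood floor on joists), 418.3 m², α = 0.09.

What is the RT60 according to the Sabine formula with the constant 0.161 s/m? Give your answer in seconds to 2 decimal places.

1.92 s

Summing Sᵢαᵢ: 8.132 + 242.614 + 13.676 + 37.647 → A = 302.069 sabins.
Room volume: 3597.294 m³.
T = 0.161 V/A = 0.161·3597.294/302.069 = 1.92 s.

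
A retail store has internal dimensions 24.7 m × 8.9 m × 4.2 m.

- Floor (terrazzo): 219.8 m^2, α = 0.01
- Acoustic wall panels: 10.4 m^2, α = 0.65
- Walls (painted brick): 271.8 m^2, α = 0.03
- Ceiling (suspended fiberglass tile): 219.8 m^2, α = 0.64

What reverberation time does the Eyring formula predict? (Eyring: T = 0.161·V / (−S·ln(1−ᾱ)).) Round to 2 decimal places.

0.83 s

S = Σ Sᵢ = 721.8 m^2.
Absorption A = 219.8·0.01 + 10.4·0.65 + 271.8·0.03 + 219.8·0.64 = 157.784 sabins.
Mean coefficient ᾱ = A/S = 0.2186.
Eyring denominator: −S ln(1−ᾱ) = 178.045.
V = 24.7 × 8.9 × 4.2 = 923.286 m³.
T = 0.161·V/[−S·ln(1−ᾱ)] = 0.161·923.286/178.045 = 0.83 s.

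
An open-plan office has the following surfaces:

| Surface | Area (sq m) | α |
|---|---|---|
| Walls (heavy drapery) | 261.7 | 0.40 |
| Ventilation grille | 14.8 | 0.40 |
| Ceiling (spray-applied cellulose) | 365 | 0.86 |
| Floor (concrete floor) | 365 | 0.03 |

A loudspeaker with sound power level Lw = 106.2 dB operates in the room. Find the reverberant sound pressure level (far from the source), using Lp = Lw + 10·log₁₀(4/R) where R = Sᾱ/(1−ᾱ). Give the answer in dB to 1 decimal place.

A = 435.450 sabins; S = 1006.5 sq m.
ᾱ = 0.4326, so room constant R = A/(1−ᾱ) = 767.448 sq m.
Lp = Lw + 10 log₁₀(4/R) = 106.2 -22.83 = 83.4 dB.

83.4 dB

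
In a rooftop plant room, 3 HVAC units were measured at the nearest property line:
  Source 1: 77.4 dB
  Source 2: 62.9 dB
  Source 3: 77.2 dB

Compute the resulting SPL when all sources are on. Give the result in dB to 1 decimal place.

Converting to relative power and adding: 10^(77.4/10) + 10^(62.9/10) + 10^(77.2/10) = 1.094e+08.
Back to dB: 10·log₁₀ Σ = 80.4 dB.

80.4 dB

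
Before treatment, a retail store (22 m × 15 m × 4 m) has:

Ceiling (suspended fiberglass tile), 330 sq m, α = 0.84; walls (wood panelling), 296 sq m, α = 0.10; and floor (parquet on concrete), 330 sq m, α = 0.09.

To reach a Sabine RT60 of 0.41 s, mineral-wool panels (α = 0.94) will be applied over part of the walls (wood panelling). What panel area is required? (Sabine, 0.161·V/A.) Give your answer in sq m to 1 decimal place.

216.5

Equivalent absorption area: A₁ = 330×0.84 + 296×0.10 + 330×0.09 = 336.500 sq m.
V = 1320 m³. Target absorption A₂ = 0.161 × 1320 / 0.41 = 518.341 sabins.
Absorption to add: 518.341 − 336.500 = 181.841 sabins.
Net gain per sq m: Δα = 0.94 − 0.10 = 0.84.
Area = ΔA/Δα = 181.841/0.84 = 216.5 sq m.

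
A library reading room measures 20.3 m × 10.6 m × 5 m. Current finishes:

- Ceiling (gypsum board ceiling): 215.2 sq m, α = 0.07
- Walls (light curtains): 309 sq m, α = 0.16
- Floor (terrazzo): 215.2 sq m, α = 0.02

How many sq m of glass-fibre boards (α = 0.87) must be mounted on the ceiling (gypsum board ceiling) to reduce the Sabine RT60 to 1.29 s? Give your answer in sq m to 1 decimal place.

Summing Sᵢαᵢ: 15.064 + 49.440 + 4.304 → A₁ = 68.808 sabins.
V = 1075.9 m³. Target absorption A₂ = 0.161 × 1075.9 / 1.29 = 134.279 sabins.
Absorption to add: 134.279 − 68.808 = 65.471 sabins.
Each sq m of panel replacing the ceiling (gypsum board ceiling) adds (0.87 − 0.07) = 0.80 sabins.
Panel area = 65.471 / 0.80 = 81.8 sq m.

81.8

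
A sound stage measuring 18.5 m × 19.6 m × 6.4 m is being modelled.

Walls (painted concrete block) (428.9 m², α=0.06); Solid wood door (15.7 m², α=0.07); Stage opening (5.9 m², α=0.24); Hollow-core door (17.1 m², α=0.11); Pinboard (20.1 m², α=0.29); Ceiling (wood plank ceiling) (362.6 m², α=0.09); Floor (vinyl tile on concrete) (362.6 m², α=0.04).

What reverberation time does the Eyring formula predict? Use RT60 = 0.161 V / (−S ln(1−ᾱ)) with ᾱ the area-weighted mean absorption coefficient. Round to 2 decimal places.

4.34 seconds

Total surface area S = 428.9 + 15.7 + 5.9 + 17.1 + 20.1 + 362.6 + 362.6 = 1212.9 m².
Σ(Sᵢαᵢ) = 428.9×0.06 + 15.7×0.07 + 5.9×0.24 + 17.1×0.11 + 20.1×0.29 + 362.6×0.09 + 362.6×0.04 = 83.097.
ᾱ = 83.097 / 1212.9 = 0.0685.
Eyring denominator: −S ln(1−ᾱ) = 86.066.
V = 18.5 × 19.6 × 6.4 = 2320.64 m³.
T = 0.161·V/[−S·ln(1−ᾱ)] = 0.161·2320.64/86.066 = 4.34 s.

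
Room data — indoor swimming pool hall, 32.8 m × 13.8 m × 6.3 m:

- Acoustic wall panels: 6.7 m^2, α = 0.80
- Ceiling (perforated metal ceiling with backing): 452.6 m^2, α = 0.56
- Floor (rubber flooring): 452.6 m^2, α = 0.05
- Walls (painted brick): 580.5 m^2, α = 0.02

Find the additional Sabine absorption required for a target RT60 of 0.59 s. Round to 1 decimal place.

485.1 sabins

Summing Sᵢαᵢ: 5.360 + 253.456 + 22.630 + 11.610 → A₁ = 293.056 sabins.
V = 2851.632 m³. Required absorption A₂ = 0.161 × 2851.632 / 0.59 = 778.157 sabins.
ΔA = A₂ − A₁ = 778.157 − 293.056 = 485.1 sabins.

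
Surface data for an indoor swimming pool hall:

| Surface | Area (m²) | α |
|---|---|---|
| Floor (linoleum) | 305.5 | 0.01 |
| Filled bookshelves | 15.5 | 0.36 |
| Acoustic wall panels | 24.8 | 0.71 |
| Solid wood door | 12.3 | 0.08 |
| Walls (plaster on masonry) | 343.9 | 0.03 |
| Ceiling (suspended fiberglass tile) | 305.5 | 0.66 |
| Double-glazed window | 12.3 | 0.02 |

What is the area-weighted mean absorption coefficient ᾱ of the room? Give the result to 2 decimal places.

Total surface area S = 1019.8 m².
Weighted sum Σ Sα = 239.420.
ᾱ = 239.420 / 1019.8 = 0.23.

0.23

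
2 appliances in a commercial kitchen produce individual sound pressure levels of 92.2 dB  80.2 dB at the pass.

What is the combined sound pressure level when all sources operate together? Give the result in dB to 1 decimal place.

Sum in the linear (power) domain: Σ 10^(Lᵢ/10) = 10^(92.2/10) + 10^(80.2/10) = 1.764e+09.
Combined level = 10 log₁₀(1.764e+09) = 92.5 dB.

92.5 dB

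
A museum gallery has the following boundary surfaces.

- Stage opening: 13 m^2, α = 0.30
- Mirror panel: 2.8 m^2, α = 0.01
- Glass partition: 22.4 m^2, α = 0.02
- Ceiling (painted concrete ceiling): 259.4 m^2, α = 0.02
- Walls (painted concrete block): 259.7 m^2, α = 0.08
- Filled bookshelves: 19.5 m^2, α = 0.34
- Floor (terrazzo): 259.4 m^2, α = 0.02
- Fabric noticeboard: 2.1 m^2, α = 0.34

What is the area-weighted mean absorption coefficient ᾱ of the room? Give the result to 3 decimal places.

0.051

Total surface area S = 838.3 m^2.
Σ(Sᵢαᵢ) = 13·0.30 + 2.8·0.01 + 22.4·0.02 + 259.4·0.02 + 259.7·0.08 + 19.5·0.34 + 259.4·0.02 + 2.1·0.34 = 42.872.
ᾱ = 42.872 / 838.3 = 0.051.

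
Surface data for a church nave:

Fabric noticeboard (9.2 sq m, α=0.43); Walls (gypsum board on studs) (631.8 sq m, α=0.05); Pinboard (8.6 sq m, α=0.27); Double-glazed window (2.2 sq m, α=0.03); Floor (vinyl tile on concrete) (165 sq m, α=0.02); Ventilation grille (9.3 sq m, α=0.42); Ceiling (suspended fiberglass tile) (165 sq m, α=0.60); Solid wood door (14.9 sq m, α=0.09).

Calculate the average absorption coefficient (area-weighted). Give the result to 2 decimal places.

Total surface area S = 1006.0 sq m.
Σ(Sᵢαᵢ) = 9.2×0.43 + 631.8×0.05 + 8.6×0.27 + 2.2×0.03 + 165×0.02 + 9.3×0.42 + 165×0.60 + 14.9×0.09 = 145.481.
ᾱ = A/S = 0.14.

0.14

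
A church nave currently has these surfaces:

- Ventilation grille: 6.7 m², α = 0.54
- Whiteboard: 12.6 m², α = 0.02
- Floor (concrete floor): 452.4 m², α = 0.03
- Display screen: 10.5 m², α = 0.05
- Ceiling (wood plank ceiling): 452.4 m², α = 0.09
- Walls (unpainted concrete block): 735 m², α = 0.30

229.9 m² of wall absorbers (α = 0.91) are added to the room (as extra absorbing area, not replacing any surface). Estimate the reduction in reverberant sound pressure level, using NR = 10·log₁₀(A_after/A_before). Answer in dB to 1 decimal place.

Equivalent absorption area: A_before = 6.7*0.54 + 12.6*0.02 + 452.4*0.03 + 10.5*0.05 + 452.4*0.09 + 735*0.30 = 279.183 m².
Treatment contributes 229.9·0.91 = 209.209 sabins.
A_after = 279.183 + 209.209 = 488.392 sabins.
NR = 10·log₁₀(488.392/279.183) = 2.4 dB.

2.4 dB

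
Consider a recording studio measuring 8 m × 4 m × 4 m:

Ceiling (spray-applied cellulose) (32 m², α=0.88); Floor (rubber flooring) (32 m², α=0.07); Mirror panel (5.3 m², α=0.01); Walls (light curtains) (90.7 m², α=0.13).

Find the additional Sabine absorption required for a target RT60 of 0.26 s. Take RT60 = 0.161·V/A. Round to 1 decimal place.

37.0 sabins

A₁ = Σ Sᵢαᵢ = 32*0.88 + 32*0.07 + 5.3*0.01 + 90.7*0.13 = 42.244 sabins.
For T = 0.26 s, need A₂ = 0.161·V/T = 0.161·128/0.26 = 79.262 sabins.
ΔA = A₂ − A₁ = 79.262 − 42.244 = 37.0 sabins.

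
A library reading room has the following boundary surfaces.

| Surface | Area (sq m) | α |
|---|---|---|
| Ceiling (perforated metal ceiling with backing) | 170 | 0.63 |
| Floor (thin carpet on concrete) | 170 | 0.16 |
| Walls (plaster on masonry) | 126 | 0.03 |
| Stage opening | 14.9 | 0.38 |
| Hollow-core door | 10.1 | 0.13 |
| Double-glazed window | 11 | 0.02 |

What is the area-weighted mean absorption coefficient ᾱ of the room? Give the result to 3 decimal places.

Total surface area S = 502.0 sq m.
A = 170·0.63 + 170·0.16 + 126·0.03 + 14.9·0.38 + 10.1·0.13 + 11·0.02 = 145.275 sabins.
ᾱ = 145.275 / 502.0 = 0.289.

0.289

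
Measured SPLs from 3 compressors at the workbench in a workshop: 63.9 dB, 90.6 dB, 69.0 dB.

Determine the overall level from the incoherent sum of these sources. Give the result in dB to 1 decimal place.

90.6 dB

Sum in the linear (power) domain: Σ 10^(Lᵢ/10) = 10^(63.9/10) + 10^(90.6/10) + 10^(69.0/10) = 1.159e+09.
Back to dB: 10·log₁₀ Σ = 90.6 dB.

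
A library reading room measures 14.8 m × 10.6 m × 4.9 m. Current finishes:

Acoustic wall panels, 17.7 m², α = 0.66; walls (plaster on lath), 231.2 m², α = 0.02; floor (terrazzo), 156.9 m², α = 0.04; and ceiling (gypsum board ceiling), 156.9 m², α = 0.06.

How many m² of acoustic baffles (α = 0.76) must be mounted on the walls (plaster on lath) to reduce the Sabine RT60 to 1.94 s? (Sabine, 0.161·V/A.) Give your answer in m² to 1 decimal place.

43.0

Total absorption A₁ = 17.7*0.66 + 231.2*0.02 + 156.9*0.04 + 156.9*0.06
  = 11.682 + 4.624 + 6.276 + 9.414 = 31.996 m² sabins.
V = 768.712 m³. Target absorption A₂ = 0.161 × 768.712 / 1.94 = 63.795 sabins.
ΔA needed = 63.795 − 31.996 = 31.799 sabins.
Net gain per m²: Δα = 0.76 − 0.02 = 0.74.
Area = ΔA/Δα = 31.799/0.74 = 43.0 m².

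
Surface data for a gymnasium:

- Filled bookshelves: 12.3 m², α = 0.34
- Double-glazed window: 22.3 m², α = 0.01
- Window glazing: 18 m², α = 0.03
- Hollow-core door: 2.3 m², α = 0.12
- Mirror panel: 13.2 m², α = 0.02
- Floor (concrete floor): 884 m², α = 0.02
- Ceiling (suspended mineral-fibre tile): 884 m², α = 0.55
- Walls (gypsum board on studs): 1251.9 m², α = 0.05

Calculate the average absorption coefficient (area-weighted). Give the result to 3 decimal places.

Total surface area S = 3088.0 m².
Σ(Sᵢαᵢ) = 12.3·0.34 + 22.3·0.01 + 18·0.03 + 2.3·0.12 + 13.2·0.02 + 884·0.02 + 884·0.55 + 1251.9·0.05 = 571.960.
ᾱ = 571.960 / 3088.0 = 0.185.

0.185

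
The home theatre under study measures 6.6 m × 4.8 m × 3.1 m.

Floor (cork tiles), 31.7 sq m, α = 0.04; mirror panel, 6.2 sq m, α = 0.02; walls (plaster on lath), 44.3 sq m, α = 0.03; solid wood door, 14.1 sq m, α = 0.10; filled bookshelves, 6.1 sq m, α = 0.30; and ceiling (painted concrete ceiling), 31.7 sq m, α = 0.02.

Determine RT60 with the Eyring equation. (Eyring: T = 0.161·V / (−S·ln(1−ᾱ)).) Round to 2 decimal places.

Total surface area S = 31.7 + 6.2 + 44.3 + 14.1 + 6.1 + 31.7 = 134.1 sq m.
Σ(Sᵢαᵢ) = 31.7×0.04 + 6.2×0.02 + 44.3×0.03 + 14.1×0.10 + 6.1×0.30 + 31.7×0.02 = 6.595.
ᾱ = 6.595 / 134.1 = 0.0492.
−S·ln(1−ᾱ) = −134.1 × ln(1 − 0.0492) = 6.766.
V = 6.6 × 4.8 × 3.1 = 98.208 m³.
RT60 = 0.161 × 98.208 / 6.766 = 2.34 s.

2.34 s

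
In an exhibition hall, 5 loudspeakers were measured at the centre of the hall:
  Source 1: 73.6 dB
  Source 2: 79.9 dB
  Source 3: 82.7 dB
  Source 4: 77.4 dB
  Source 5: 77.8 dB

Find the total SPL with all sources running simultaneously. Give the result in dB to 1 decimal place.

86.3 dB

Sum in the linear (power) domain: Σ 10^(Lᵢ/10) = 10^(73.6/10) + 10^(79.9/10) + 10^(82.7/10) + 10^(77.4/10) + 10^(77.8/10) = 4.221e+08.
Back to dB: 10·log₁₀ Σ = 86.3 dB.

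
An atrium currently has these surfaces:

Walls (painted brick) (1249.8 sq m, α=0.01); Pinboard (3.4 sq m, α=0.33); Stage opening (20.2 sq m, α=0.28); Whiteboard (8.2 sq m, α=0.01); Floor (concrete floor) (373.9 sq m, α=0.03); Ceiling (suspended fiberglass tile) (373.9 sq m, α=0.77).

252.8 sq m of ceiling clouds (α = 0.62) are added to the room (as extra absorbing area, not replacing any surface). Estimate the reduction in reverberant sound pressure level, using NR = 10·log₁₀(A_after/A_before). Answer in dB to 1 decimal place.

Equivalent absorption area: A_before = 1249.8·0.01 + 3.4·0.33 + 20.2·0.28 + 8.2·0.01 + 373.9·0.03 + 373.9·0.77 = 318.478 sq m.
Treatment contributes 252.8·0.62 = 156.736 sabins.
New total A_after = 475.214 sabins.
NR = 10·log₁₀(475.214/318.478) = 1.7 dB.

1.7 dB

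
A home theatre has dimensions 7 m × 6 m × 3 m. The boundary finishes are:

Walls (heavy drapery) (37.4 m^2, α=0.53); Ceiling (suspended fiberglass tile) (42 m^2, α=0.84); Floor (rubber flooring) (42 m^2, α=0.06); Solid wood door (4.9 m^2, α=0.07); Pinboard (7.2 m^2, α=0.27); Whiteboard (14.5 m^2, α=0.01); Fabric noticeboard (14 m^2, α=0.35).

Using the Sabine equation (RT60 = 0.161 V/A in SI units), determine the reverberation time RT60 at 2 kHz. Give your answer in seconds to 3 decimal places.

Equivalent absorption area: A = 37.4*0.53 + 42*0.84 + 42*0.06 + 4.9*0.07 + 7.2*0.27 + 14.5*0.01 + 14*0.35 = 64.954 m^2.
Room volume: 126 m³.
T = 0.161 V/A = 0.161·126/64.954 = 0.312 s.

0.312 seconds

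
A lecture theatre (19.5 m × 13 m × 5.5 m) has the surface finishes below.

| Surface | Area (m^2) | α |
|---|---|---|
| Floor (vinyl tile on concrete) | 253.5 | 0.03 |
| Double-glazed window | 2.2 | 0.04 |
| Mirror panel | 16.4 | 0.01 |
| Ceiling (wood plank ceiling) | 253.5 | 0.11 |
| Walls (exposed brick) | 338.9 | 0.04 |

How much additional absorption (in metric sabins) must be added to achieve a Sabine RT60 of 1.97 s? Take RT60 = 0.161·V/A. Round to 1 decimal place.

Summing Sᵢαᵢ: 7.605 + 0.088 + 0.164 + 27.885 + 13.556 → A₁ = 49.298 sabins.
V = 1394.25 m³. Required absorption A₂ = 0.161 × 1394.25 / 1.97 = 113.946 sabins.
ΔA = A₂ − A₁ = 113.946 − 49.298 = 64.6 sabins.

64.6 sabins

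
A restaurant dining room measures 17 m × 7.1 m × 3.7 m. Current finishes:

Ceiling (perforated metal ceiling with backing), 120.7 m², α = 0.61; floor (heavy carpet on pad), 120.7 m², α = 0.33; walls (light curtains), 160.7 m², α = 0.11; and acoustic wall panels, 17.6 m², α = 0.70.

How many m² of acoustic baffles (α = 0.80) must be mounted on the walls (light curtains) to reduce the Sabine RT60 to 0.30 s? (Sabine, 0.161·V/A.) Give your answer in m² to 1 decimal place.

Summing Sᵢαᵢ: 73.627 + 39.831 + 17.677 + 12.320 → A₁ = 143.455 sabins.
Required A₂ = 0.161·446.59/0.30 = 239.670 sabins.
ΔA needed = 239.670 − 143.455 = 96.215 sabins.
Net gain per m²: Δα = 0.80 − 0.11 = 0.69.
Panel area = 96.215 / 0.69 = 139.4 m².

139.4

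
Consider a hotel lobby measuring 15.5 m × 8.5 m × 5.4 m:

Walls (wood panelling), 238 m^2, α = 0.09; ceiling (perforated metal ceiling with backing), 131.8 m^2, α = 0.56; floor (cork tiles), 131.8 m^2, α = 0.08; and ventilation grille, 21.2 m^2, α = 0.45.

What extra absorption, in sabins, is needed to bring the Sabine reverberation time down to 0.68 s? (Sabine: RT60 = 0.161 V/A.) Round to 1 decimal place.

53.1 sabins

A₁ = Σ Sᵢαᵢ = 238×0.09 + 131.8×0.56 + 131.8×0.08 + 21.2×0.45 = 115.312 sabins.
For T = 0.68 s, need A₂ = 0.161·V/T = 0.161·711.45/0.68 = 168.446 sabins.
ΔA = A₂ − A₁ = 168.446 − 115.312 = 53.1 sabins.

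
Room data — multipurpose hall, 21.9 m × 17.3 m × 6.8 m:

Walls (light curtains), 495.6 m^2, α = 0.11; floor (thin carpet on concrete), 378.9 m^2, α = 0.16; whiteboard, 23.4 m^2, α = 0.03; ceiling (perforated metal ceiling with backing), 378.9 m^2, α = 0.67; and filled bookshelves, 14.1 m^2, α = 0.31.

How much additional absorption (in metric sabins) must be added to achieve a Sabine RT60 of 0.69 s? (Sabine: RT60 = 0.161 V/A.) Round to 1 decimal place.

Summing Sᵢαᵢ: 54.516 + 60.624 + 0.702 + 253.863 + 4.371 → A₁ = 374.076 sabins.
For T = 0.69 s, need A₂ = 0.161·V/T = 0.161·2576.316/0.69 = 601.140 sabins.
Shortfall: 601.140 − 374.076 = 227.1 sabins.

227.1 sabins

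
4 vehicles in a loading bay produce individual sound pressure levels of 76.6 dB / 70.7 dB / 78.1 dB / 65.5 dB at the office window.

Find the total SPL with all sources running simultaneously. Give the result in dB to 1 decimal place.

Σ 10^(Lᵢ/10) = 1.256e+08.
Combined level = 10 log₁₀(1.256e+08) = 81.0 dB.

81.0 dB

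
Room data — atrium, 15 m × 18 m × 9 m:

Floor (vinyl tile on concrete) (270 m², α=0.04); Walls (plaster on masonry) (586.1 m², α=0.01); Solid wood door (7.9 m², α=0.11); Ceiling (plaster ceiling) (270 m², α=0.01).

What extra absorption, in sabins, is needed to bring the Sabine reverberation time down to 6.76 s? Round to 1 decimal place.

37.6 sabins

Summing Sᵢαᵢ: 10.800 + 5.861 + 0.869 + 2.700 → A₁ = 20.230 sabins.
For T = 6.76 s, need A₂ = 0.161·V/T = 0.161·2430/6.76 = 57.874 sabins.
Shortfall: 57.874 − 20.230 = 37.6 sabins.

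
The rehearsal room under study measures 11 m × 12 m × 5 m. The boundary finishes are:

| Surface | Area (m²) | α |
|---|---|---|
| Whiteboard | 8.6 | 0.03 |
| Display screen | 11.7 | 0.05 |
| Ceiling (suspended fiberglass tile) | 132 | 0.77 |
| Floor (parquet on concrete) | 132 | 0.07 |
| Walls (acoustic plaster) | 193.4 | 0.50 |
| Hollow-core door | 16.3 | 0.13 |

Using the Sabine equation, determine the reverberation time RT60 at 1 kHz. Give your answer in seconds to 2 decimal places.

0.50 s

Summing Sᵢαᵢ: 0.258 + 0.585 + 101.640 + 9.240 + 96.700 + 2.119 → A = 210.542 sabins.
Volume V = 11 × 12 × 5 = 660 m³.
Sabine: RT60 = 0.161 × 660 / 210.542 = 0.50 s.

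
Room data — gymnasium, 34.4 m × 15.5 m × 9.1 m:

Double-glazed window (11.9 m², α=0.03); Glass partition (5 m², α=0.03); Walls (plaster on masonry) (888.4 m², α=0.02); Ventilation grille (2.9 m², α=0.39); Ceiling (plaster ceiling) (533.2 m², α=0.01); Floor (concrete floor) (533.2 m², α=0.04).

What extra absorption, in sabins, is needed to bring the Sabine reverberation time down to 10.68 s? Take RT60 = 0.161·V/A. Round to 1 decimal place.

Equivalent absorption area: A₁ = 11.9×0.03 + 5×0.03 + 888.4×0.02 + 2.9×0.39 + 533.2×0.01 + 533.2×0.04 = 46.066 m².
For T = 10.68 s, need A₂ = 0.161·V/T = 0.161·4852.12/10.68 = 73.145 sabins.
Additional absorption ΔA = 73.145 − 46.066 = 27.1 sabins.

27.1 sabins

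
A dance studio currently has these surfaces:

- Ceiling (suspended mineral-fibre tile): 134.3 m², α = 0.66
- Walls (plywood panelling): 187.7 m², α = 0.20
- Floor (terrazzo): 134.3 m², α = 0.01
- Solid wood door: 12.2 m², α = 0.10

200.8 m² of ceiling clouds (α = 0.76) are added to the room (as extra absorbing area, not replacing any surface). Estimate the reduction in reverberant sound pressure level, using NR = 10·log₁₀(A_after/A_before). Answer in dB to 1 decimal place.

3.4 dB

Summing Sᵢαᵢ: 88.638 + 37.540 + 1.343 + 1.220 → A_before = 128.741 sabins.
Treatment contributes 200.8·0.76 = 152.608 sabins.
A_after = 128.741 + 152.608 = 281.349 sabins.
NR = 10·log₁₀(281.349/128.741) = 3.4 dB.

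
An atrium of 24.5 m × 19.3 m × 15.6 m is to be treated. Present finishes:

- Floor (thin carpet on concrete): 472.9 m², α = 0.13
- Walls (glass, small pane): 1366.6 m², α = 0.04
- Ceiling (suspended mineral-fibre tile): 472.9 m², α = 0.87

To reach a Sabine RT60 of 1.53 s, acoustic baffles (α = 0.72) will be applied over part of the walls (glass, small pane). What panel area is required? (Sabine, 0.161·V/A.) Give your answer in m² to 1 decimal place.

A₁ = Σ Sᵢαᵢ = 472.9·0.13 + 1366.6·0.04 + 472.9·0.87 = 527.564 sabins.
Required A₂ = 0.161·7376.46/1.53 = 776.216 sabins.
ΔA needed = 776.216 − 527.564 = 248.652 sabins.
Net gain per m²: Δα = 0.72 − 0.04 = 0.68.
Panel area = 248.652 / 0.68 = 365.7 m².

365.7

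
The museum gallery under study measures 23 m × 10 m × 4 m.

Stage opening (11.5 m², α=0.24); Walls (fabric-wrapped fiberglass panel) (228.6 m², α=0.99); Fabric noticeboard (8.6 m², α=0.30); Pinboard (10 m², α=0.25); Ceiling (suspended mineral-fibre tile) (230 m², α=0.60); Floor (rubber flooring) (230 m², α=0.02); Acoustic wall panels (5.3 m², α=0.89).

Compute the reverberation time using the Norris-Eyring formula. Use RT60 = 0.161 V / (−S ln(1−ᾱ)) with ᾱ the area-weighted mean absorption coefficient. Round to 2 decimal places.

0.27 seconds

S = Σ Sᵢ = 724.0 m².
Absorption A = 11.5·0.24 + 228.6·0.99 + 8.6·0.30 + 10·0.25 + 230·0.60 + 230·0.02 + 5.3·0.89 = 381.471 sabins.
Mean coefficient ᾱ = A/S = 0.5269.
−S·ln(1−ᾱ) = −724.0 × ln(1 − 0.5269) = 541.877.
V = 23 × 10 × 4 = 920 m³.
T = 0.161·V/[−S·ln(1−ᾱ)] = 0.161·920/541.877 = 0.27 s.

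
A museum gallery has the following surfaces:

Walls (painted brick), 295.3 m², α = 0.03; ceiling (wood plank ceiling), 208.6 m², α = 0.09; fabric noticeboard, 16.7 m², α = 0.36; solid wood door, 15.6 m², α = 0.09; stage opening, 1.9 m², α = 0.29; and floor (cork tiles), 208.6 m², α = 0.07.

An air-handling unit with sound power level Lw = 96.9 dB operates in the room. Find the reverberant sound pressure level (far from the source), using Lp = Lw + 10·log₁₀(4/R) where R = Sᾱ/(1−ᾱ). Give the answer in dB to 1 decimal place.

85.6 dB

Σ(Sᵢαᵢ) = 295.3×0.03 + 208.6×0.09 + 16.7×0.36 + 15.6×0.09 + 1.9×0.29 + 208.6×0.07 = 50.202; total area S = 746.7 m².
ᾱ = 0.0672, so room constant R = A/(1−ᾱ) = 53.819 m².
Lp = Lw + 10 log₁₀(4/R) = 96.9 -11.29 = 85.6 dB.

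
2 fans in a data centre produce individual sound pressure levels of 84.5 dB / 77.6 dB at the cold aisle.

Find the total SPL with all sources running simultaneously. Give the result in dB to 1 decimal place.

85.3 dB

Σ 10^(Lᵢ/10) = 3.394e+08.
L_total = 10·log₁₀(3.394e+08) = 85.3 dB.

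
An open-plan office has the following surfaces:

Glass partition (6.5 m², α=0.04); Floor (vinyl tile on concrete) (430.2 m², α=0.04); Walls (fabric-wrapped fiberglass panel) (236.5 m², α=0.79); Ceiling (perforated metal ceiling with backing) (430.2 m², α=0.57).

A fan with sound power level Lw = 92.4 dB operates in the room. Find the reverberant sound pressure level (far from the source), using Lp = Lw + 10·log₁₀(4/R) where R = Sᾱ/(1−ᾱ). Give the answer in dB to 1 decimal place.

A = 449.517 sabins; S = 1103.4 m².
ᾱ = 449.517/1103.4 = 0.4074; R = Sᾱ/(1−ᾱ) = 449.517/(1−0.4074) = 758.550 m².
Lp = 92.4 + 10·log₁₀(4/758.550) = 92.4 + (-22.78) = 69.6 dB.

69.6 dB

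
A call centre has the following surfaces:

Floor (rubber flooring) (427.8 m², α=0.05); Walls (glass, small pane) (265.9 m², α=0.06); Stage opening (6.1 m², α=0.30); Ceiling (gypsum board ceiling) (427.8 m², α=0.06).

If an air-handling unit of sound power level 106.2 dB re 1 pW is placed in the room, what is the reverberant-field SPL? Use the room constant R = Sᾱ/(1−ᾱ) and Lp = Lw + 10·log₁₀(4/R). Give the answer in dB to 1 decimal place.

A = 64.842 sabins; S = 1127.6 m².
ᾱ = 64.842/1127.6 = 0.0575; R = Sᾱ/(1−ᾱ) = 64.842/(1−0.0575) = 68.798 m².
Lp = 106.2 + 10·log₁₀(4/68.798) = 106.2 + (-12.36) = 93.8 dB.

93.8 dB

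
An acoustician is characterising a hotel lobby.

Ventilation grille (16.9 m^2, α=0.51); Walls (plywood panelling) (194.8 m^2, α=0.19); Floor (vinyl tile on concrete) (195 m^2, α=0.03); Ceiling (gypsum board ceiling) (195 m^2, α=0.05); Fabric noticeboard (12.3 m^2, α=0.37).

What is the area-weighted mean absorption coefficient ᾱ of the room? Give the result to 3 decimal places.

0.107

S = Σ Sᵢ = 16.9 + 194.8 + 195 + 195 + 12.3 = 614.0 m^2.
Weighted sum Σ Sα = 65.782.
ᾱ = A/S = 0.107.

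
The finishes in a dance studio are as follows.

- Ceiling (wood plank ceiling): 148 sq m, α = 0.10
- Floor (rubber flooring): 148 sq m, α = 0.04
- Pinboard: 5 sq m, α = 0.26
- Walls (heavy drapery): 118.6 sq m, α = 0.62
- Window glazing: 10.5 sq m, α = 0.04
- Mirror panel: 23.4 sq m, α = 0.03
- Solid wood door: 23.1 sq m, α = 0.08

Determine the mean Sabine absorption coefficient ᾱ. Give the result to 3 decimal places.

Total surface area S = 476.6 sq m.
A = 148·0.10 + 148·0.04 + 5·0.26 + 118.6·0.62 + 10.5·0.04 + 23.4·0.03 + 23.1·0.08 = 98.522 sabins.
ᾱ = 98.522 / 476.6 = 0.207.

0.207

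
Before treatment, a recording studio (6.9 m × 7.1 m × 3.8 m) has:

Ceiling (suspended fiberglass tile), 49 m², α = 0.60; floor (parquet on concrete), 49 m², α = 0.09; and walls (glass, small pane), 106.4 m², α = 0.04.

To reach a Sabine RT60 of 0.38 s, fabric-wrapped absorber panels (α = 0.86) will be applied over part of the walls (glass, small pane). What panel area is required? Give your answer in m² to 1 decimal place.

49.8

Total absorption A₁ = 49*0.60 + 49*0.09 + 106.4*0.04
  = 29.400 + 4.410 + 4.256 = 38.066 m² sabins.
Required A₂ = 0.161·186.162/0.38 = 78.874 sabins.
ΔA needed = 78.874 − 38.066 = 40.808 sabins.
Net gain per m²: Δα = 0.86 − 0.04 = 0.82.
Area = ΔA/Δα = 40.808/0.82 = 49.8 m².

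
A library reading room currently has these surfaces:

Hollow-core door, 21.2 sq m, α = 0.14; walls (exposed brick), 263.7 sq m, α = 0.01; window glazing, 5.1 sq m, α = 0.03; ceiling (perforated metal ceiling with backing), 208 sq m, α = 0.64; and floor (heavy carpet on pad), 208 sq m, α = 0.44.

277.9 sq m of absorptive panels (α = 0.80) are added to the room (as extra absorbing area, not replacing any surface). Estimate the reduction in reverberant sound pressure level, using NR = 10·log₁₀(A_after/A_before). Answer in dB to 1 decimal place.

2.9 dB

Equivalent absorption area: A_before = 21.2*0.14 + 263.7*0.01 + 5.1*0.03 + 208*0.64 + 208*0.44 = 230.398 sq m.
Treatment contributes 277.9·0.80 = 222.320 sabins.
A_after = 230.398 + 222.320 = 452.718 sabins.
NR = 10·log₁₀(452.718/230.398) = 2.9 dB.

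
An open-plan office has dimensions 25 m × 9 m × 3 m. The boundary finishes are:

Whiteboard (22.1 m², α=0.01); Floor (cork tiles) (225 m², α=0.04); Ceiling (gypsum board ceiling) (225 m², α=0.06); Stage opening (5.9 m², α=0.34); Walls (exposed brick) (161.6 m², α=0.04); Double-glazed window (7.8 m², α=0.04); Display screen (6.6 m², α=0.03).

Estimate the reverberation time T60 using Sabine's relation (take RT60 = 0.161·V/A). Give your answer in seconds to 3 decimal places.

3.428 s

Summing Sᵢαᵢ: 0.221 + 9.000 + 13.500 + 2.006 + 6.464 + 0.312 + 0.198 → A = 31.701 sabins.
Volume V = 25 × 9 × 3 = 675 m³.
Sabine: RT60 = 0.161 × 675 / 31.701 = 3.428 s.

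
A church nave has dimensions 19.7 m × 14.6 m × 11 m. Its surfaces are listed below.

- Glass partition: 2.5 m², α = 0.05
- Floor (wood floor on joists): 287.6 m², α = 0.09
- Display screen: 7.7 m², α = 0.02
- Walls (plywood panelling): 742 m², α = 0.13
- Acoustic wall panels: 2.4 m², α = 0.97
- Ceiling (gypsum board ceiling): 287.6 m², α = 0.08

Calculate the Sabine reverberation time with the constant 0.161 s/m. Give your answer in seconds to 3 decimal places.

3.443 sec

A = Σ Sᵢαᵢ = 2.5*0.05 + 287.6*0.09 + 7.7*0.02 + 742*0.13 + 2.4*0.97 + 287.6*0.08 = 147.959 sabins.
Room volume: 3163.82 m³.
Sabine: RT60 = 0.161 × 3163.82 / 147.959 = 3.443 s.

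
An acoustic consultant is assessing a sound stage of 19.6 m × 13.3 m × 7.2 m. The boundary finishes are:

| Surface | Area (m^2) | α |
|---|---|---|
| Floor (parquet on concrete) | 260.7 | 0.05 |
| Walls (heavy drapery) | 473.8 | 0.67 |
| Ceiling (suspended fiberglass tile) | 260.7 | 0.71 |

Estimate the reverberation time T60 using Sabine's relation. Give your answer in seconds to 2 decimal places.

Summing Sᵢαᵢ: 13.035 + 317.446 + 185.097 → A = 515.578 sabins.
Volume V = 19.6 × 13.3 × 7.2 = 1876.896 m³.
T = 0.161 V/A = 0.161·1876.896/515.578 = 0.59 s.

0.59 seconds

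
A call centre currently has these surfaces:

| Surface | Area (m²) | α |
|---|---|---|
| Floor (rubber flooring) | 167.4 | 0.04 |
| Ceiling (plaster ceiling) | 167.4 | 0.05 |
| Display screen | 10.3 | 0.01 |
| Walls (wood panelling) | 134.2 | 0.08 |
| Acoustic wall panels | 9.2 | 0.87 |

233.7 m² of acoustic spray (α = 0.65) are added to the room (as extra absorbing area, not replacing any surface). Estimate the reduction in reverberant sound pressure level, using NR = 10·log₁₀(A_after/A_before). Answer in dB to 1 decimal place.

7.4 dB

Total absorption A_before = 167.4×0.04 + 167.4×0.05 + 10.3×0.01 + 134.2×0.08 + 9.2×0.87
  = 6.696 + 8.370 + 0.103 + 10.736 + 8.004 = 33.909 m² sabins.
Treatment contributes 233.7·0.65 = 151.905 sabins.
New total A_after = 185.814 sabins.
Reduction = 10 log₁₀(A_after/A_before) = 10 log₁₀(5.4798) = 7.4 dB.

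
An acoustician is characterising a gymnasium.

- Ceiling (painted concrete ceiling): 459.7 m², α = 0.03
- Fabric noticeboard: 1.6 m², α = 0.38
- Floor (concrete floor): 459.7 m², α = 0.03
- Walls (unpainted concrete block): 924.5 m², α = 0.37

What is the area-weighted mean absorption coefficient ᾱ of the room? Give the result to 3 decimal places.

0.201

Total surface area S = 1845.5 m².
Σ(Sᵢαᵢ) = 459.7·0.03 + 1.6·0.38 + 459.7·0.03 + 924.5·0.37 = 370.255.
ᾱ = 370.255 / 1845.5 = 0.201.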